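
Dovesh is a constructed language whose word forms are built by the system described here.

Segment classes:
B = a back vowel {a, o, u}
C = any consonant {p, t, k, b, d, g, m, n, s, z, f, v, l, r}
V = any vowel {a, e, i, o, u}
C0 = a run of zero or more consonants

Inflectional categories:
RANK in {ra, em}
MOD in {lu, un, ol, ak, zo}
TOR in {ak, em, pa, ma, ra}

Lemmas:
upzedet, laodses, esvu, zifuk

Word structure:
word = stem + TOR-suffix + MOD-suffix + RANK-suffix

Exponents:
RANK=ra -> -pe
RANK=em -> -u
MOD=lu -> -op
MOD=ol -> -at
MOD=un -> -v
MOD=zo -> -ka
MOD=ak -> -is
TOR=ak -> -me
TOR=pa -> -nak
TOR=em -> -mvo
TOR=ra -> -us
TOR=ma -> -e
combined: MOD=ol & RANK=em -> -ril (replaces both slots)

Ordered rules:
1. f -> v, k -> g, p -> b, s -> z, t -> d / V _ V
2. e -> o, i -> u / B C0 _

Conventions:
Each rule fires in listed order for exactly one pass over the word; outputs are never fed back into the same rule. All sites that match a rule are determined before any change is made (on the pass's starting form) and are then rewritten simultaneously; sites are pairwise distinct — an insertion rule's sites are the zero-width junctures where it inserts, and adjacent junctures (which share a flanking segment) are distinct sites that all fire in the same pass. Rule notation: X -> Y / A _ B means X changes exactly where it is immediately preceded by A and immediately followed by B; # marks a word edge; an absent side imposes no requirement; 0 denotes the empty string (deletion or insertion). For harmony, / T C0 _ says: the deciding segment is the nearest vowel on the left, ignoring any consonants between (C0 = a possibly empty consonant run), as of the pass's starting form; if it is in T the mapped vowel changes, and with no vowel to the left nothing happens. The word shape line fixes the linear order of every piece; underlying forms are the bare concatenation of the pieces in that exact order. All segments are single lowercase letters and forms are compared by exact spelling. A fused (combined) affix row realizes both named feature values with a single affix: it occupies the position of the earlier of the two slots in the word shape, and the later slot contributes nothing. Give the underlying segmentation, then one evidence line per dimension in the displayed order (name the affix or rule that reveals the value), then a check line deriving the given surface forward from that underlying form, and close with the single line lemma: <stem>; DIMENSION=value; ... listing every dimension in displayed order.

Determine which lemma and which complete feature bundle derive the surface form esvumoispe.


underlying: esvu-me-is-pe
RANK=ra - signalled by the affix -pe
MOD=ak - signalled by the affix -is
TOR=ak - signalled by the affix -me
check: esvumeispe -> esvumeispe -> esvumoispe
lemma: esvu; RANK=ra; MOD=ak; TOR=ak


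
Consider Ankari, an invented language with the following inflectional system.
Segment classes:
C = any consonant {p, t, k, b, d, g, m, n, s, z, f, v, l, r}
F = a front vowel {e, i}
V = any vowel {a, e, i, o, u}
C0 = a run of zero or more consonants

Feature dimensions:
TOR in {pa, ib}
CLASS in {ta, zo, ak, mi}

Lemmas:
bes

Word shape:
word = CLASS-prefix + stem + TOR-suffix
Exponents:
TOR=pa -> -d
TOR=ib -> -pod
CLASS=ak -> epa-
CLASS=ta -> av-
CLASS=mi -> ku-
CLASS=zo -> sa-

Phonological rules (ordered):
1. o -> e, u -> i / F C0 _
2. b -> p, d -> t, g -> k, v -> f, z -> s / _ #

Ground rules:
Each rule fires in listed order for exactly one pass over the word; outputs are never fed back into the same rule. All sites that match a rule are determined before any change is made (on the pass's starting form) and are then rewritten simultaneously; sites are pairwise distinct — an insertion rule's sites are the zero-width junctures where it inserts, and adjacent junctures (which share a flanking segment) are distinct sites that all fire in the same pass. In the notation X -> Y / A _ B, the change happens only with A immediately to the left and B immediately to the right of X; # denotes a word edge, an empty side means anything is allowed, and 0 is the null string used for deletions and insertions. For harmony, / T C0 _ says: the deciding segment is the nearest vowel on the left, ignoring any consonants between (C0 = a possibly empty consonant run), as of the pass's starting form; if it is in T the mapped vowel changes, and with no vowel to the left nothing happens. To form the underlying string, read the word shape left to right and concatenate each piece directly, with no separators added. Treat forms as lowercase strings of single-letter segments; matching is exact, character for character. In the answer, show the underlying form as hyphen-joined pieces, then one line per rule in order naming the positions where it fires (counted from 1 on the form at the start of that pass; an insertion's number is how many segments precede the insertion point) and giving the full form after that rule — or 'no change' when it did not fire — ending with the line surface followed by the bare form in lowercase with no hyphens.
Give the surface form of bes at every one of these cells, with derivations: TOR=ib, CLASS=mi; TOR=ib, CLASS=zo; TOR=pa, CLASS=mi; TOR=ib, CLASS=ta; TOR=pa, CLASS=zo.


cell TOR=ib, CLASS=mi:
underlying: ku-bes-pod
1. o -> e, u -> i / F C0 _: fires at position(s) 7: kubesped
2. b -> p, d -> t, g -> k, v -> f, z -> s / _ #: fires at position(s) 8: kubespet
surface: kubespet

cell TOR=ib, CLASS=zo:
underlying: sa-bes-pod
1. o -> e, u -> i / F C0 _: fires at position(s) 7: sabesped
2. b -> p, d -> t, g -> k, v -> f, z -> s / _ #: fires at position(s) 8: sabespet
surface: sabespet

cell TOR=pa, CLASS=mi:
underlying: ku-bes-d
1. o -> e, u -> i / F C0 _: no change
2. b -> p, d -> t, g -> k, v -> f, z -> s / _ #: fires at position(s) 6: kubest
surface: kubest

cell TOR=ib, CLASS=ta:
underlying: av-bes-pod
1. o -> e, u -> i / F C0 _: fires at position(s) 7: avbesped
2. b -> p, d -> t, g -> k, v -> f, z -> s / _ #: fires at position(s) 8: avbespet
surface: avbespet

cell TOR=pa, CLASS=zo:
underlying: sa-bes-d
1. o -> e, u -> i / F C0 _: no change
2. b -> p, d -> t, g -> k, v -> f, z -> s / _ #: fires at position(s) 6: sabest
surface: sabest


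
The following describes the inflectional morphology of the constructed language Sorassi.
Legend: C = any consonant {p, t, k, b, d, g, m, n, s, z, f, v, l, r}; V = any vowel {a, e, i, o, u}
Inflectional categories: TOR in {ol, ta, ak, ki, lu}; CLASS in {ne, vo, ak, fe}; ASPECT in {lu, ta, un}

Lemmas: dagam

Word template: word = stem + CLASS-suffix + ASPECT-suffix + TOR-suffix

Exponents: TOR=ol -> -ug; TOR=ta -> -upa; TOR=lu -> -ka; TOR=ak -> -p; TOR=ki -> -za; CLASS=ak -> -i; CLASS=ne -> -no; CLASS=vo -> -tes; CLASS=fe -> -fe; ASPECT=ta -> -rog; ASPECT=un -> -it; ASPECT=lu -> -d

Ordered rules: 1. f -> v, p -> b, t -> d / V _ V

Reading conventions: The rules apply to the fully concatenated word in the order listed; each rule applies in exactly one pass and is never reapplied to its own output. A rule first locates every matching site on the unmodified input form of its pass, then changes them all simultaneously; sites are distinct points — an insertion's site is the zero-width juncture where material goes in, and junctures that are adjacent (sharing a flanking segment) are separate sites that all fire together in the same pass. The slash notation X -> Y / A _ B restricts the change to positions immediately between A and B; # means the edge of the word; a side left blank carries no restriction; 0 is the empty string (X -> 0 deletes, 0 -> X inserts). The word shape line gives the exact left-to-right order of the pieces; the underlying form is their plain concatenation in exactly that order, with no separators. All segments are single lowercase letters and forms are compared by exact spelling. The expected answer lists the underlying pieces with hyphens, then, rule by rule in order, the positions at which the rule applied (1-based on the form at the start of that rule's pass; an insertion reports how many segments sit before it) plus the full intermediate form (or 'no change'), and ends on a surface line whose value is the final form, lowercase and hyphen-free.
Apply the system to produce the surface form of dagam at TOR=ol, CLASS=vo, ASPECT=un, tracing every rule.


underlying: dagam-tes-it-ug
1. f -> v, p -> b, t -> d / V _ V: fires at position(s) 10: dagamtesidug
surface: dagamtesidug


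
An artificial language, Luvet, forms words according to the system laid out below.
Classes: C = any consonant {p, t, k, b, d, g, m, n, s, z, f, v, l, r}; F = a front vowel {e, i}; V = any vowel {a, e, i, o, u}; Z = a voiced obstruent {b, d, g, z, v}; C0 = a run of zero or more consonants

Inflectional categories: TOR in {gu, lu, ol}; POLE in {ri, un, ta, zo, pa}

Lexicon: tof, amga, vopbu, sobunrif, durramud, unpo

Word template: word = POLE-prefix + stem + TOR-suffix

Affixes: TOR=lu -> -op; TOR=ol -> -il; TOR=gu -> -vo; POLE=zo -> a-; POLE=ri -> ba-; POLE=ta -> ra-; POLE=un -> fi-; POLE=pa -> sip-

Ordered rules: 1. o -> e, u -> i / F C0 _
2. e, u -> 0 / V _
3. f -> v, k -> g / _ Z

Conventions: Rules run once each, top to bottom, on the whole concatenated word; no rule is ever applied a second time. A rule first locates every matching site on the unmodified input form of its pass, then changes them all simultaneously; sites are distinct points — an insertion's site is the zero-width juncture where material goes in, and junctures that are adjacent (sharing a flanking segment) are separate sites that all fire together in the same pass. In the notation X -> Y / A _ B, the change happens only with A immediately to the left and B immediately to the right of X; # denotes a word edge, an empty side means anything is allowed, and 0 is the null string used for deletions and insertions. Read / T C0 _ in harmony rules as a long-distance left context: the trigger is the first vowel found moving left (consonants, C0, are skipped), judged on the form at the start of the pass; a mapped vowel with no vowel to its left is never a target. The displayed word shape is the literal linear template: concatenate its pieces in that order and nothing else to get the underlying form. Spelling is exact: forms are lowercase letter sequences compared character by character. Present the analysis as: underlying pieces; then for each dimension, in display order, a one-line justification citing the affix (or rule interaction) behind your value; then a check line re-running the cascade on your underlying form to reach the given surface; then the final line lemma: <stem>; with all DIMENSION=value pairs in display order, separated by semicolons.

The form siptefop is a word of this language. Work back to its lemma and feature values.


underlying: sip-tof-op
TOR=lu - signalled by the affix -op
POLE=pa - signalled by the affix sip-
check: siptofop -> siptefop -> siptefop -> siptefop
lemma: tof; TOR=lu; POLE=pa


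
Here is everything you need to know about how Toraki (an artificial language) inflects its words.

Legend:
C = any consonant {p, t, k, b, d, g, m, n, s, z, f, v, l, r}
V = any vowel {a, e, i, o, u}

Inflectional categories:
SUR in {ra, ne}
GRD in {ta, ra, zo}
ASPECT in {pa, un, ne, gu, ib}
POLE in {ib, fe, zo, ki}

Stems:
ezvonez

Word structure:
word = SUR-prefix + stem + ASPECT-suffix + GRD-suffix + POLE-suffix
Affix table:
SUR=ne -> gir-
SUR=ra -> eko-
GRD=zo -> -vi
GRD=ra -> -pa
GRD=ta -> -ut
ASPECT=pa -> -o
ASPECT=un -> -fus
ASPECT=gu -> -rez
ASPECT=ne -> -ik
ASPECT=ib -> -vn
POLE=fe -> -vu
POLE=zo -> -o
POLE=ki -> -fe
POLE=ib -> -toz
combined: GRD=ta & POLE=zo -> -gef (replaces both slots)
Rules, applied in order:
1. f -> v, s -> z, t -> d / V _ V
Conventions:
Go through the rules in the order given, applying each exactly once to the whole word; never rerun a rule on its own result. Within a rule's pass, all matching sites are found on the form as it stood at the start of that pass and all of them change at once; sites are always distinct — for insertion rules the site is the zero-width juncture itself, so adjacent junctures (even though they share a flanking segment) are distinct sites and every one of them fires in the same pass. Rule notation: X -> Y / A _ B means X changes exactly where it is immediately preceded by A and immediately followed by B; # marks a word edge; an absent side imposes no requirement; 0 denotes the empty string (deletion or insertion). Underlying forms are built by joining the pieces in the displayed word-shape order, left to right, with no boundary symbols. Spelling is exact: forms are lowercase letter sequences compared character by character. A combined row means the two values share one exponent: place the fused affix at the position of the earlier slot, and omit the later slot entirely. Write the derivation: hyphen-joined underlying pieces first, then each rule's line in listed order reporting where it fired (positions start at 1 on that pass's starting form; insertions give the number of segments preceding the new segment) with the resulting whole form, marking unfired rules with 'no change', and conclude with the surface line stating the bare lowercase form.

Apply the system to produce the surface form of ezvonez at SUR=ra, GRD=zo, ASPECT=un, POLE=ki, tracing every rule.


underlying: eko-ezvonez-fus-vi-fe
1. f -> v, s -> z, t -> d / V _ V: fires at position(s) 16: ekoezvonezfusvive
surface: ekoezvonezfusvive


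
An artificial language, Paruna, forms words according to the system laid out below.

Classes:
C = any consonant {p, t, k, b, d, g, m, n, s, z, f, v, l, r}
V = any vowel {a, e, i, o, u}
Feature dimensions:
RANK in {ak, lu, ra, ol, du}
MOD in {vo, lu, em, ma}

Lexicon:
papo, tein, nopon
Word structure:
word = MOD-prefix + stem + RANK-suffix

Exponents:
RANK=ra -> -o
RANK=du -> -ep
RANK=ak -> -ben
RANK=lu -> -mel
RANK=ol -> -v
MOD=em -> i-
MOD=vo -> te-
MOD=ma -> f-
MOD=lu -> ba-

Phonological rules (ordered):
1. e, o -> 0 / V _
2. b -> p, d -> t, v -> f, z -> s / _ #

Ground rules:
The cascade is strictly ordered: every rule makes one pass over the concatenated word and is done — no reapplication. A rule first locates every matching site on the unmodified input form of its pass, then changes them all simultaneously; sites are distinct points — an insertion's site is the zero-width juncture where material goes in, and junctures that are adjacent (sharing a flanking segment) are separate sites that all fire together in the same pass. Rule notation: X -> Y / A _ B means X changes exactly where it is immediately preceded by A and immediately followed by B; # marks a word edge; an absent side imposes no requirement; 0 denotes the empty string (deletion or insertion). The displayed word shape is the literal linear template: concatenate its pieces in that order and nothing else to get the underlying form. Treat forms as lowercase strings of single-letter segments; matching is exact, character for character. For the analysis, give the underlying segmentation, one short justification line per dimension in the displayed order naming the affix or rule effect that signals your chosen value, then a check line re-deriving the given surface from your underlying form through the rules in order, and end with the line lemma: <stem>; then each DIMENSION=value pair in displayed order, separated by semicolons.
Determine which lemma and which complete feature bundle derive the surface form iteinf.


underlying: i-tein-v
RANK=ol - signalled by the affix -v
MOD=em - signalled by the affix i-
check: iteinv -> iteinv -> iteinf
lemma: tein; RANK=ol; MOD=em


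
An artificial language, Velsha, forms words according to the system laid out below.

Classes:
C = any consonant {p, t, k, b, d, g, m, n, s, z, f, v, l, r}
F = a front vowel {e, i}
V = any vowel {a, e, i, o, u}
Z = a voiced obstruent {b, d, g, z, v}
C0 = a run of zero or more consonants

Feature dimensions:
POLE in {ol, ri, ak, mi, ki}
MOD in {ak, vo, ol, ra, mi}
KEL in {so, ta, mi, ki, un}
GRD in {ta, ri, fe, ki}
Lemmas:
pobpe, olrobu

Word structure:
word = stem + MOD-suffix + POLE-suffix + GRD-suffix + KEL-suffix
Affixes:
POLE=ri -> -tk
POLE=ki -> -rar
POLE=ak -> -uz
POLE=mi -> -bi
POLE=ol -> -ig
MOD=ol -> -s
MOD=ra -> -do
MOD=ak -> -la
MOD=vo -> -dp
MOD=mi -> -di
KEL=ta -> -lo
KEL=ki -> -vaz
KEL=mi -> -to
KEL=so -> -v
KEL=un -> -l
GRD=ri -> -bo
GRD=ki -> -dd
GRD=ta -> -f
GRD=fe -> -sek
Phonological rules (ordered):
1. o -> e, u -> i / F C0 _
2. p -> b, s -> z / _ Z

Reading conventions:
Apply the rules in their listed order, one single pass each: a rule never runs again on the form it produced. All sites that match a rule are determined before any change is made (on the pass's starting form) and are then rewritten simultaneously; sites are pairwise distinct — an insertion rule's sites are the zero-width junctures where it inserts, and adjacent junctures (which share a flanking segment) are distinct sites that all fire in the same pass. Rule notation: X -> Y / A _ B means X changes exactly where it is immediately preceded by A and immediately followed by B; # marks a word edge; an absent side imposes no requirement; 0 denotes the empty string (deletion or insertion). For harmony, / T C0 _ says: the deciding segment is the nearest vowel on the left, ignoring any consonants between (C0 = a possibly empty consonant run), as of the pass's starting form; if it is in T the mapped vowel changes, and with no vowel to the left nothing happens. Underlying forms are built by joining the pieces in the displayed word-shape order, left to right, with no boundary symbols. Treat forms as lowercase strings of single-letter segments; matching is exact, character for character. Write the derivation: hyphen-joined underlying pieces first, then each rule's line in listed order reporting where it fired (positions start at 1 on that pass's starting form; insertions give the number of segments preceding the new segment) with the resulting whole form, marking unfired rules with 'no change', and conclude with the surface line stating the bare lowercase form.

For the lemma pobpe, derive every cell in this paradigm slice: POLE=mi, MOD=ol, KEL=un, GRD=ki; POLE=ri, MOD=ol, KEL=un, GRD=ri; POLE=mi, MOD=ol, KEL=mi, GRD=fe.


cell POLE=mi, MOD=ol, KEL=un, GRD=ki:
underlying: pobpe-s-bi-dd-l
1. o -> e, u -> i / F C0 _: no change
2. p -> b, s -> z / _ Z: fires at position(s) 6: pobpezbiddl
surface: pobpezbiddl

cell POLE=ri, MOD=ol, KEL=un, GRD=ri:
underlying: pobpe-s-tk-bo-l
1. o -> e, u -> i / F C0 _: fires at position(s) 10: pobpestkbel
2. p -> b, s -> z / _ Z: no change
surface: pobpestkbel

cell POLE=mi, MOD=ol, KEL=mi, GRD=fe:
underlying: pobpe-s-bi-sek-to
1. o -> e, u -> i / F C0 _: fires at position(s) 13: pobpesbisekte
2. p -> b, s -> z / _ Z: fires at position(s) 6: pobpezbisekte
surface: pobpezbisekte


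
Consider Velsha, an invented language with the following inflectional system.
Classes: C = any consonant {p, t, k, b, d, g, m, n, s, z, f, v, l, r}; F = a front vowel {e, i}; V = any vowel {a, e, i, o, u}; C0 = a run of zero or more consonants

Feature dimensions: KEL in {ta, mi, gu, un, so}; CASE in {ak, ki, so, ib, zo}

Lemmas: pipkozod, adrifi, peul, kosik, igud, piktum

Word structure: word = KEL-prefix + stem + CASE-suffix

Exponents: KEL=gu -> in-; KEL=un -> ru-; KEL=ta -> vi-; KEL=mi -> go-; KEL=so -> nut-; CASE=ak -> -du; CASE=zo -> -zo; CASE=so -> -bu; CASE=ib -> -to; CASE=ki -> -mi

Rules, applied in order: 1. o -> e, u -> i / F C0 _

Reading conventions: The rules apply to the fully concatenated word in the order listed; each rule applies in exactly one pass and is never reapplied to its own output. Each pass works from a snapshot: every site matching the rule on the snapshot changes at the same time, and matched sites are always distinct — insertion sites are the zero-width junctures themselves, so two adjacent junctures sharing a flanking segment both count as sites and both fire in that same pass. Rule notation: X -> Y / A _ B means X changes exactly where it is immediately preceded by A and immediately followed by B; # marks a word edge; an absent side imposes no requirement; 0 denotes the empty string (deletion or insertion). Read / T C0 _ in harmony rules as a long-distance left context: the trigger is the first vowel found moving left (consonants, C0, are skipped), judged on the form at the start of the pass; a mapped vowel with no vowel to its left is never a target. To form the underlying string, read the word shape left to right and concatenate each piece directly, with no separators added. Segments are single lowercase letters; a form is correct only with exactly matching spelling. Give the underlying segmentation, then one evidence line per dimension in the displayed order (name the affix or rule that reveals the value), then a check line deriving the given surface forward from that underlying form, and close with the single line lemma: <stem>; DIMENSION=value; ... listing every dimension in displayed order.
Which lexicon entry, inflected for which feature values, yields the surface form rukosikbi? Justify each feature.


underlying: ru-kosik-bu
KEL=un - signalled by the affix ru-
CASE=so - signalled by the affix -bu
check: rukosikbu -> rukosikbi
lemma: kosik; KEL=un; CASE=so


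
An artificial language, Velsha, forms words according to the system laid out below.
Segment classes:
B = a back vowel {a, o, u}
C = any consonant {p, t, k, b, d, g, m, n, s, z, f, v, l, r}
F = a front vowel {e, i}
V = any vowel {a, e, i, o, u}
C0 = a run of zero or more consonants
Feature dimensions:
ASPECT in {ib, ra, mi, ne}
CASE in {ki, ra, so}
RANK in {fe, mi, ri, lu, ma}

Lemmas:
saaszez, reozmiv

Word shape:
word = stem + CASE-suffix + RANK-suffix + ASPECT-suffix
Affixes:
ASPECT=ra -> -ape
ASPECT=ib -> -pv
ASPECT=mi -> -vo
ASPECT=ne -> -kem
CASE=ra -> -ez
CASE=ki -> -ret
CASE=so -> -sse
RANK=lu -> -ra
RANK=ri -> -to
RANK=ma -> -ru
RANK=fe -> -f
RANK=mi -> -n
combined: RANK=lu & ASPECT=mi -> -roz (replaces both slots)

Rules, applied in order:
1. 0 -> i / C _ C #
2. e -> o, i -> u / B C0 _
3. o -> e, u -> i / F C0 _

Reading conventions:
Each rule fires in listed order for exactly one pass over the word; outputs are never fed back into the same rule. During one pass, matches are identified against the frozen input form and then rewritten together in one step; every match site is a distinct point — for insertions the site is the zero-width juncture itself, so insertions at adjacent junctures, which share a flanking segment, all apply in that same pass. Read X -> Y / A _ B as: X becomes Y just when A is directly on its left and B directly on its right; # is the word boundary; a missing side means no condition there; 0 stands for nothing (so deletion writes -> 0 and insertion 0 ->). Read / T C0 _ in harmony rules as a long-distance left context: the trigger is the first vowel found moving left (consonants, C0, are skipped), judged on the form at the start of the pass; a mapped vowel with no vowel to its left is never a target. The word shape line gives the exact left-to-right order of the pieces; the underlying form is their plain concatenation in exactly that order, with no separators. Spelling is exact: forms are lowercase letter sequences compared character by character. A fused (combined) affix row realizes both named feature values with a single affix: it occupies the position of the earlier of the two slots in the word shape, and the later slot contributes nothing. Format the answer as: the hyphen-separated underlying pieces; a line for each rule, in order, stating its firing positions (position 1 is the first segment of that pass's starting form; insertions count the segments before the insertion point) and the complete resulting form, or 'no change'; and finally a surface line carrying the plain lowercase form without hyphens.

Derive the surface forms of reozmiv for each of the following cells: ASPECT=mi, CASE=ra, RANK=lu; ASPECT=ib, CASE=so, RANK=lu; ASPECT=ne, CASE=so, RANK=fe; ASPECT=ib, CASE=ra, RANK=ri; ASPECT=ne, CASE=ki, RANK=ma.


cell ASPECT=mi, CASE=ra, RANK=lu:
underlying: reozmiv-ez-roz
1. 0 -> i / C _ C #: no change
2. e -> o, i -> u / B C0 _: fires at position(s) 6: reozmuvezroz
3. o -> e, u -> i / F C0 _: fires at position(s) 3, 11: reezmuvezrez
surface: reezmuvezrez

cell ASPECT=ib, CASE=so, RANK=lu:
underlying: reozmiv-sse-ra-pv
1. 0 -> i / C _ C #: inserts after position(s) 13: reozmivsserapiv
2. e -> o, i -> u / B C0 _: fires at position(s) 6, 14: reozmuvsserapuv
3. o -> e, u -> i / F C0 _: fires at position(s) 3: reezmuvsserapuv
surface: reezmuvsserapuv

cell ASPECT=ne, CASE=so, RANK=fe:
underlying: reozmiv-sse-f-kem
1. 0 -> i / C _ C #: no change
2. e -> o, i -> u / B C0 _: fires at position(s) 6: reozmuvssefkem
3. o -> e, u -> i / F C0 _: fires at position(s) 3: reezmuvssefkem
surface: reezmuvssefkem

cell ASPECT=ib, CASE=ra, RANK=ri:
underlying: reozmiv-ez-to-pv
1. 0 -> i / C _ C #: inserts after position(s) 12: reozmiveztopiv
2. e -> o, i -> u / B C0 _: fires at position(s) 6, 13: reozmuveztopuv
3. o -> e, u -> i / F C0 _: fires at position(s) 3, 11: reezmuveztepuv
surface: reezmuveztepuv

cell ASPECT=ne, CASE=ki, RANK=ma:
underlying: reozmiv-ret-ru-kem
1. 0 -> i / C _ C #: no change
2. e -> o, i -> u / B C0 _: fires at position(s) 6, 14: reozmuvretrukom
3. o -> e, u -> i / F C0 _: fires at position(s) 3, 12: reezmuvretrikom
surface: reezmuvretrikom


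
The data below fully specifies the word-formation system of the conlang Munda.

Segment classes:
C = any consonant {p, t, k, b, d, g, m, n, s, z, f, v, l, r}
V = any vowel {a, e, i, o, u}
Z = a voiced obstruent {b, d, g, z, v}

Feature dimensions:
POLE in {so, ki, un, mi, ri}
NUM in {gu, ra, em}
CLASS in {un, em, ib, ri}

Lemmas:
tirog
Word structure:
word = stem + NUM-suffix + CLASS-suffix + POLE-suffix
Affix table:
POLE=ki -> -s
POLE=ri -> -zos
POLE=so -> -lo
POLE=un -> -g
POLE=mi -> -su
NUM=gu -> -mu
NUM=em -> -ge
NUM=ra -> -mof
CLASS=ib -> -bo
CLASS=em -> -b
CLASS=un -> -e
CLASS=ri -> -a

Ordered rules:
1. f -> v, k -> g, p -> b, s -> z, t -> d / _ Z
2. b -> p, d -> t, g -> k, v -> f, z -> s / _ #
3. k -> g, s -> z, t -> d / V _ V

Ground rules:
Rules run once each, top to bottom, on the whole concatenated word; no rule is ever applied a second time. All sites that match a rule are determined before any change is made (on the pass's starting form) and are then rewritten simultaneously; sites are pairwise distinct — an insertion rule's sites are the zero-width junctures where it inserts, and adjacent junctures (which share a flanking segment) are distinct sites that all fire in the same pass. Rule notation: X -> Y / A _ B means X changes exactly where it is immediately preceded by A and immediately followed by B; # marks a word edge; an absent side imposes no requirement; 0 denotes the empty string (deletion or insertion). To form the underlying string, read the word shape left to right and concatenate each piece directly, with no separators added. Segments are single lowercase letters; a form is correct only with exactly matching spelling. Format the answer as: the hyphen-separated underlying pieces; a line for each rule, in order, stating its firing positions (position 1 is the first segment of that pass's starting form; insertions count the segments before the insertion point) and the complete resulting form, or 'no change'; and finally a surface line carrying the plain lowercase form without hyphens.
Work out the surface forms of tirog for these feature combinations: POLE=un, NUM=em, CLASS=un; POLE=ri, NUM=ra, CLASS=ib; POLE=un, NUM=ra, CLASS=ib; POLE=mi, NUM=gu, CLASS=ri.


cell POLE=un, NUM=em, CLASS=un:
underlying: tirog-ge-e-g
1. f -> v, k -> g, p -> b, s -> z, t -> d / _ Z: no change
2. b -> p, d -> t, g -> k, v -> f, z -> s / _ #: fires at position(s) 9: tiroggeek
3. k -> g, s -> z, t -> d / V _ V: no change
surface: tiroggeek

cell POLE=ri, NUM=ra, CLASS=ib:
underlying: tirog-mof-bo-zos
1. f -> v, k -> g, p -> b, s -> z, t -> d / _ Z: fires at position(s) 8: tirogmovbozos
2. b -> p, d -> t, g -> k, v -> f, z -> s / _ #: no change
3. k -> g, s -> z, t -> d / V _ V: no change
surface: tirogmovbozos

cell POLE=un, NUM=ra, CLASS=ib:
underlying: tirog-mof-bo-g
1. f -> v, k -> g, p -> b, s -> z, t -> d / _ Z: fires at position(s) 8: tirogmovbog
2. b -> p, d -> t, g -> k, v -> f, z -> s / _ #: fires at position(s) 11: tirogmovbok
3. k -> g, s -> z, t -> d / V _ V: no change
surface: tirogmovbok

cell POLE=mi, NUM=gu, CLASS=ri:
underlying: tirog-mu-a-su
1. f -> v, k -> g, p -> b, s -> z, t -> d / _ Z: no change
2. b -> p, d -> t, g -> k, v -> f, z -> s / _ #: no change
3. k -> g, s -> z, t -> d / V _ V: fires at position(s) 9: tirogmuazu
surface: tirogmuazu


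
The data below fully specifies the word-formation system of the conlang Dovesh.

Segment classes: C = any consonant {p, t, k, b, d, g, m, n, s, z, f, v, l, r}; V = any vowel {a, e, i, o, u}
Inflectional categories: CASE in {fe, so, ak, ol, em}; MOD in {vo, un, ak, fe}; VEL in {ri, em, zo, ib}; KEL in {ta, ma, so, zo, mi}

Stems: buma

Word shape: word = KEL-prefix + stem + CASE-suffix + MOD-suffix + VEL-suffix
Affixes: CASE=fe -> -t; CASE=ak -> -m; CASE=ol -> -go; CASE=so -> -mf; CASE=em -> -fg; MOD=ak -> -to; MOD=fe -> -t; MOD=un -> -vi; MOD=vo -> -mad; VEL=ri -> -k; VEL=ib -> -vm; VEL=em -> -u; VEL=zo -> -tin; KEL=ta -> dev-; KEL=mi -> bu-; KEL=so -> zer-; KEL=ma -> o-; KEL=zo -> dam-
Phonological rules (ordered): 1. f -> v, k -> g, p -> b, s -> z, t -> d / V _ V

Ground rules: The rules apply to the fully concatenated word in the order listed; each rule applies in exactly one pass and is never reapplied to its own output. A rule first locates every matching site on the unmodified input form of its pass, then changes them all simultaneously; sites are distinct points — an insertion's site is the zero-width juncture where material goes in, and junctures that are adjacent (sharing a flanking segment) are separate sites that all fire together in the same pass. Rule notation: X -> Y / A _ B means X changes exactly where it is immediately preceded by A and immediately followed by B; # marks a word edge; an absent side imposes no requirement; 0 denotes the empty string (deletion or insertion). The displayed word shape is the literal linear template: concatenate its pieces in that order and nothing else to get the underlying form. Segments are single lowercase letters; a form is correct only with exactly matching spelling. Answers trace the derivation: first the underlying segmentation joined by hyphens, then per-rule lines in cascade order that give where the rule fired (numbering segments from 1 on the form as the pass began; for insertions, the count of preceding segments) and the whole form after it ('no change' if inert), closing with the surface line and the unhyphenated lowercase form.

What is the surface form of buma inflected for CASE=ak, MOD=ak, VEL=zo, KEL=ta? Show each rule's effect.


underlying: dev-buma-m-to-tin
1. f -> v, k -> g, p -> b, s -> z, t -> d / V _ V: fires at position(s) 11: devbumamtodin
surface: devbumamtodin


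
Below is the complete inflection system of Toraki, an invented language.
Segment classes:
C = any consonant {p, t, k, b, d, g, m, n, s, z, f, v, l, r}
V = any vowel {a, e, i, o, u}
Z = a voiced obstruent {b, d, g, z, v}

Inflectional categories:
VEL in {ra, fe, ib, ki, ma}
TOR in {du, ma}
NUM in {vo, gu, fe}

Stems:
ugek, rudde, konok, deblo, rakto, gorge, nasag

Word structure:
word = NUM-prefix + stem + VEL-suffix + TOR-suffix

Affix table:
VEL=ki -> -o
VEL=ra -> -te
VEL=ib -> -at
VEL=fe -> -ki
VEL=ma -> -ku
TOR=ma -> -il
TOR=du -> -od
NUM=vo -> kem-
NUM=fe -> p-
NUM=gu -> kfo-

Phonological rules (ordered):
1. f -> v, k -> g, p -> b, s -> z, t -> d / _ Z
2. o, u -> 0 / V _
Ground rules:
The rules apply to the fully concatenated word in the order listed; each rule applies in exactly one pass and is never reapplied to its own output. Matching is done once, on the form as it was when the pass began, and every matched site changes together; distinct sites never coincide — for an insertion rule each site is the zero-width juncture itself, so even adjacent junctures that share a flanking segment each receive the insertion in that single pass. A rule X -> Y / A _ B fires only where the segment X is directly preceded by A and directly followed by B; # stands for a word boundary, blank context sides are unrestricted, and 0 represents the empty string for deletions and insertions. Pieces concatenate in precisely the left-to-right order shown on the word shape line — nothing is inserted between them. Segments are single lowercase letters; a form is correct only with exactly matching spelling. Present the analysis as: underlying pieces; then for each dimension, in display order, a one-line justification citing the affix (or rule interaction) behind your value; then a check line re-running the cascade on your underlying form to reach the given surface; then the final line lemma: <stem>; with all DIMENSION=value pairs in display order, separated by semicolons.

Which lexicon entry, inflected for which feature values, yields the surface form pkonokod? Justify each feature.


underlying: p-konok-o-od
VEL=ki - signalled by the affix -o
TOR=du - signalled by the affix -od
NUM=fe - signalled by the affix p-
check: pkonokood -> pkonokood -> pkonokod
lemma: konok; VEL=ki; TOR=du; NUM=fe


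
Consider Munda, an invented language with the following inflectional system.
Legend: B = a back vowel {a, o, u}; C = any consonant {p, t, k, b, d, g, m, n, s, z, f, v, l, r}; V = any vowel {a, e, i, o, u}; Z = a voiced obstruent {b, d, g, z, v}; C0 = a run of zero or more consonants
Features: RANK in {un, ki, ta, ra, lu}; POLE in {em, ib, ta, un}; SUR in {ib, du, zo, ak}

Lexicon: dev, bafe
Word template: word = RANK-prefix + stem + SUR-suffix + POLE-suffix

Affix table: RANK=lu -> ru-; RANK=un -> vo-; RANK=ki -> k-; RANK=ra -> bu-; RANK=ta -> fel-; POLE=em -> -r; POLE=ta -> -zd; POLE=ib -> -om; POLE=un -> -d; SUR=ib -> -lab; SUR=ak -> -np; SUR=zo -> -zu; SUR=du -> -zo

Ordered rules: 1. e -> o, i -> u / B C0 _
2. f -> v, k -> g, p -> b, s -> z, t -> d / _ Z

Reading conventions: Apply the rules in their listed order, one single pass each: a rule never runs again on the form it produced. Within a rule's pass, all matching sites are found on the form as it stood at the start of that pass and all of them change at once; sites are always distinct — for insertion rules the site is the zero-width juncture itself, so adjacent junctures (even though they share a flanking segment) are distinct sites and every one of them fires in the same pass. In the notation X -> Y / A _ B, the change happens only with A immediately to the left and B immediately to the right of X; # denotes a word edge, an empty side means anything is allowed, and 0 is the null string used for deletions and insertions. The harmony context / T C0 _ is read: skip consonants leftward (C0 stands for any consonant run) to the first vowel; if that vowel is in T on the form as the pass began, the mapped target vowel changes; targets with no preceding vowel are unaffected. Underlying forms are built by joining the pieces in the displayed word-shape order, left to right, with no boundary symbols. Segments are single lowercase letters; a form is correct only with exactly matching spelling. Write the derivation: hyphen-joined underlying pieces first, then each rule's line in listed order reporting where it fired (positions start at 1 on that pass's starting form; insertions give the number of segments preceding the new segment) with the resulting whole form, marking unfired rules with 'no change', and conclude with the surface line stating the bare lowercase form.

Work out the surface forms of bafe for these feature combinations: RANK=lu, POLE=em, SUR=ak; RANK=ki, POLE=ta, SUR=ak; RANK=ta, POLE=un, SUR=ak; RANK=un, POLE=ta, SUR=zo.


cell RANK=lu, POLE=em, SUR=ak:
underlying: ru-bafe-np-r
1. e -> o, i -> u / B C0 _: fires at position(s) 6: rubafonpr
2. f -> v, k -> g, p -> b, s -> z, t -> d / _ Z: no change
surface: rubafonpr

cell RANK=ki, POLE=ta, SUR=ak:
underlying: k-bafe-np-zd
1. e -> o, i -> u / B C0 _: fires at position(s) 5: kbafonpzd
2. f -> v, k -> g, p -> b, s -> z, t -> d / _ Z: fires at position(s) 1, 7: gbafonbzd
surface: gbafonbzd

cell RANK=ta, POLE=un, SUR=ak:
underlying: fel-bafe-np-d
1. e -> o, i -> u / B C0 _: fires at position(s) 7: felbafonpd
2. f -> v, k -> g, p -> b, s -> z, t -> d / _ Z: fires at position(s) 9: felbafonbd
surface: felbafonbd

cell RANK=un, POLE=ta, SUR=zo:
underlying: vo-bafe-zu-zd
1. e -> o, i -> u / B C0 _: fires at position(s) 6: vobafozuzd
2. f -> v, k -> g, p -> b, s -> z, t -> d / _ Z: no change
surface: vobafozuzd


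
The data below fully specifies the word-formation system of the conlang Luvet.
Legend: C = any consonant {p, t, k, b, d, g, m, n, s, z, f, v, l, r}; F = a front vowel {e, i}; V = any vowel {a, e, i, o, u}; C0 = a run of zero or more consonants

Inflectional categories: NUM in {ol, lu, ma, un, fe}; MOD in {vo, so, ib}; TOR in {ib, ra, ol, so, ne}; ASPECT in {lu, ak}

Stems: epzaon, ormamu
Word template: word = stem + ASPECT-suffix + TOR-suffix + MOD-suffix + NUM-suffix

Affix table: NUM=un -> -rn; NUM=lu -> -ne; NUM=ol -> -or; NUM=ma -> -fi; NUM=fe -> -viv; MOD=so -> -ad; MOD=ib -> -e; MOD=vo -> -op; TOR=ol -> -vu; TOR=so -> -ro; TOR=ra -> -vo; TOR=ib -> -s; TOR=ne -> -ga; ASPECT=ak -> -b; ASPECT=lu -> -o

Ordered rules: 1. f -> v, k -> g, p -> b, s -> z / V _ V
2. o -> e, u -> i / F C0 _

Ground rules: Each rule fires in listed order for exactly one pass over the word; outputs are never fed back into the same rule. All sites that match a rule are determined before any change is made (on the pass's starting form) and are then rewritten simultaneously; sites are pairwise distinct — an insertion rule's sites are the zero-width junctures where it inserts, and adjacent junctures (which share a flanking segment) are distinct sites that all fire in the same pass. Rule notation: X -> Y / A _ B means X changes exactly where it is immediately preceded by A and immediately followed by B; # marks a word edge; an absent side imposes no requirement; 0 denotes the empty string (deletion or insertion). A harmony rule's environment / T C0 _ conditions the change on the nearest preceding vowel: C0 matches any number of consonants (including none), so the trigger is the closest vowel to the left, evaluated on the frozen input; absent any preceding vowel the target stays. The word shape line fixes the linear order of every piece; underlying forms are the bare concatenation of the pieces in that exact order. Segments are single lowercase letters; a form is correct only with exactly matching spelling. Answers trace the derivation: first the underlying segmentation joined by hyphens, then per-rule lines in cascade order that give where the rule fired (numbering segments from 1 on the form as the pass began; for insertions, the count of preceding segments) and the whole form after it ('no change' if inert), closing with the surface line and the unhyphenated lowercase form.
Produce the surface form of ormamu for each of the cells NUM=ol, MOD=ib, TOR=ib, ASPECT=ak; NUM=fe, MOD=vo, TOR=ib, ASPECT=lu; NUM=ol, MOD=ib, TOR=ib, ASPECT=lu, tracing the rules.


cell NUM=ol, MOD=ib, TOR=ib, ASPECT=ak:
underlying: ormamu-b-s-e-or
1. f -> v, k -> g, p -> b, s -> z / V _ V: no change
2. o -> e, u -> i / F C0 _: fires at position(s) 10: ormamubseer
surface: ormamubseer

cell NUM=fe, MOD=vo, TOR=ib, ASPECT=lu:
underlying: ormamu-o-s-op-viv
1. f -> v, k -> g, p -> b, s -> z / V _ V: fires at position(s) 8: ormamuozopviv
2. o -> e, u -> i / F C0 _: no change
surface: ormamuozopviv

cell NUM=ol, MOD=ib, TOR=ib, ASPECT=lu:
underlying: ormamu-o-s-e-or
1. f -> v, k -> g, p -> b, s -> z / V _ V: fires at position(s) 8: ormamuozeor
2. o -> e, u -> i / F C0 _: fires at position(s) 10: ormamuozeer
surface: ormamuozeer


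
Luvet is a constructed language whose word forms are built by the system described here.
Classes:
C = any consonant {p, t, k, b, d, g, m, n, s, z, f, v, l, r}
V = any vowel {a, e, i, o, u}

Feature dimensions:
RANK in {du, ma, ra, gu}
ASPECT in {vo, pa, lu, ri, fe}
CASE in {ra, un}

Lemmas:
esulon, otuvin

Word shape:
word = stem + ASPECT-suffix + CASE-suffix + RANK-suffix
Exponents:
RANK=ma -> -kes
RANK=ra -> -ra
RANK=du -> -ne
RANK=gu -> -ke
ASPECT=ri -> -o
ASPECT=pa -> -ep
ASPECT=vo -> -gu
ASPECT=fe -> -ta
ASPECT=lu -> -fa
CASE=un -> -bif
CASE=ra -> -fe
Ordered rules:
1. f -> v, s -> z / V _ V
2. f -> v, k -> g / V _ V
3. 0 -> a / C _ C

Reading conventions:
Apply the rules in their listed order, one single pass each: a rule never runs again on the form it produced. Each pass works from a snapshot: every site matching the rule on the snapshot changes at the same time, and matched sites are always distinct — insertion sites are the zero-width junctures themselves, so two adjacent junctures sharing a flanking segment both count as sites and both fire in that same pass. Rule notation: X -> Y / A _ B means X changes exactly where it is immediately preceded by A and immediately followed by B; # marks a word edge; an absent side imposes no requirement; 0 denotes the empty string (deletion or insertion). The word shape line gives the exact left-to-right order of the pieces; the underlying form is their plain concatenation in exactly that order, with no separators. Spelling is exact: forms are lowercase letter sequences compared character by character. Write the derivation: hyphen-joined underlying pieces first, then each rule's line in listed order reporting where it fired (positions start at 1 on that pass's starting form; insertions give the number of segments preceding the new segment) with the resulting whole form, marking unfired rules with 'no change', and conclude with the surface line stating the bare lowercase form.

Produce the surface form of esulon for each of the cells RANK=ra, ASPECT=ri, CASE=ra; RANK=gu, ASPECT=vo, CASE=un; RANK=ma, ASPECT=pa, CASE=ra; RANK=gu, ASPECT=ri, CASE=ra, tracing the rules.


cell RANK=ra, ASPECT=ri, CASE=ra:
underlying: esulon-o-fe-ra
1. f -> v, s -> z / V _ V: fires at position(s) 2, 8: ezulonovera
2. f -> v, k -> g / V _ V: no change
3. 0 -> a / C _ C: no change
surface: ezulonovera

cell RANK=gu, ASPECT=vo, CASE=un:
underlying: esulon-gu-bif-ke
1. f -> v, s -> z / V _ V: fires at position(s) 2: ezulongubifke
2. f -> v, k -> g / V _ V: no change
3. 0 -> a / C _ C: inserts after position(s) 6, 11: ezulonagubifake
surface: ezulonagubifake

cell RANK=ma, ASPECT=pa, CASE=ra:
underlying: esulon-ep-fe-kes
1. f -> v, s -> z / V _ V: fires at position(s) 2: ezulonepfekes
2. f -> v, k -> g / V _ V: fires at position(s) 11: ezulonepfeges
3. 0 -> a / C _ C: inserts after position(s) 8: ezulonepafeges
surface: ezulonepafeges

cell RANK=gu, ASPECT=ri, CASE=ra:
underlying: esulon-o-fe-ke
1. f -> v, s -> z / V _ V: fires at position(s) 2, 8: ezulonoveke
2. f -> v, k -> g / V _ V: fires at position(s) 10: ezulonovege
3. 0 -> a / C _ C: no change
surface: ezulonovege
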